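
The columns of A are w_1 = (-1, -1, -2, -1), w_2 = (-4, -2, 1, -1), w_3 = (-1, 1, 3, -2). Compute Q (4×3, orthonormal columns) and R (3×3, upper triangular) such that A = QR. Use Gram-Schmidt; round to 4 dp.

Q = [[-0.3780, -0.7654, 0.0682], [-0.3780, -0.2995, 0.4092], [-0.7559, 0.5657, 0.2046], [-0.3780, -0.0666, -0.8866]], R = [[2.6458, 1.8898, -1.5119], [0.0000, 4.2929, 2.2962], [0.0000, 0.0000, 2.7280]]

q_1 = w_1/‖w_1‖ = (-1, -1, -2, -1)/2.6458 = (-0.3780, -0.3780, -0.7559, -0.3780).
r_{12} = q_1·w_2 = 1.8898.
u_2 = w_2 − 1.8898·q_1 = (-3.2857, -1.2857, 2.4286, -0.2857).
‖u_2‖ = 4.2929, so q_2 = (-0.7654, -0.2995, 0.5657, -0.0666).
r_{13} = q_1·w_3 = -1.5119; r_{23} = q_2·w_3 = 2.2962.
u_3 = w_3 + 1.5119·q_1 − 2.2962·q_2 = (0.1860, 1.1163, 0.5581, -2.4186).
‖u_3‖ = 2.7280, so q_3 = (0.0682, 0.4092, 0.2046, -0.8866).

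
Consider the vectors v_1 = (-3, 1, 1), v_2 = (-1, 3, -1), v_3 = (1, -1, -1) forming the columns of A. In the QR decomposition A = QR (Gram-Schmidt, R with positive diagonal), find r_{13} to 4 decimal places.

v_1 = (-3, 1, 1); ‖v_1‖ = 3.3166, so e_1 = (-0.9045, 0.3015, 0.3015).
r_{13} = e_1·v_3 = -1.5076.

r_{13} = -1.5076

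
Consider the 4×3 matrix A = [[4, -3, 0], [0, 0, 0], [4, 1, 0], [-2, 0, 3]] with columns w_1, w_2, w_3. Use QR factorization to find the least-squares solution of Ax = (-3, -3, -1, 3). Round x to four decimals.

w_1 = (4, 0, 4, -2); ‖w_1‖ = 6.0000, so q_1 = (0.6667, 0.0000, 0.6667, -0.3333).
q_1·w_2 = 0.6667·(-3) + 0.0000·0 + 0.6667·1 + (-0.3333)·0 = -1.3333.
u_2 = w_2 + 1.3333·q_1 = (-2.1111, 0.0000, 1.8889, -0.4444).
‖u_2‖ = 2.8674, so q_2 = (-0.7362, 0.0000, 0.6587, -0.1550).
q_1·w_3 = 0.6667·0 + 0.0000·0 + 0.6667·0 + (-0.3333)·3 = -1.0000; q_2·w_3 = (-0.7362)·0 + 0.0000·0 + 0.6587·0 + (-0.1550)·3 = -0.4650.
u_3 = w_3 + 1.0000·q_1 + 0.4650·q_2 = (0.3243, 0.0000, 0.9730, 2.5946).
‖u_3‖ = 2.7899, so q_3 = (0.1162, 0.0000, 0.3487, 0.9300).
Qᵀb = (-3.6667, 1.0850, 2.0925).
Back-substitute: x_3 = 2.0925/2.7899 = 0.7500.
x_2 = (1.0850 + 0.4650·0.7500)/2.8674 = 0.5000.
x_1 = (-3.6667 + 1.3333·0.5000 + 1.0000·0.7500)/6.0000 = -0.3750.

x = (-0.3750, 0.5000, 0.7500)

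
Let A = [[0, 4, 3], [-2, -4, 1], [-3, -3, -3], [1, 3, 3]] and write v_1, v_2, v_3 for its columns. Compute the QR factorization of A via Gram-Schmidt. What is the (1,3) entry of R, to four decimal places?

r_{13} = 2.6726

v_1 = (0, -2, -3, 1); ‖v_1‖ = 3.7417, so e_1 = (0.0000, -0.5345, -0.8018, 0.2673).
r_{13} = e_1·v_3 = 2.6726.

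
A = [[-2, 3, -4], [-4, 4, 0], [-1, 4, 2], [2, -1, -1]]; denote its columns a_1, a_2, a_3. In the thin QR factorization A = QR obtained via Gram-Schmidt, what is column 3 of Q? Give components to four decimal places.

e_3 = (-0.8433, 0.1574, 0.3919, -0.3325)

e_1 = a_1/‖a_1‖ = (-2, -4, -1, 2)/5.0000 = (-0.4000, -0.8000, -0.2000, 0.4000).
r_{12} = e_1·a_2 = -5.6000.
u_2 = a_2 + 5.6000·e_1 = (0.7600, -0.4800, 2.8800, 1.2400).
‖u_2‖ = 3.2619, so e_2 = (0.2330, -0.1472, 0.8829, 0.3801).
r_{13} = e_1·a_3 = 0.8000; r_{23} = e_2·a_3 = 0.4537.
u_3 = a_3 − 0.8000·e_1 − 0.4537·e_2 = (-3.7857, 0.7068, 1.7594, -1.4925).
‖u_3‖ = 4.4893, so e_3 = (-0.8433, 0.1574, 0.3919, -0.3325).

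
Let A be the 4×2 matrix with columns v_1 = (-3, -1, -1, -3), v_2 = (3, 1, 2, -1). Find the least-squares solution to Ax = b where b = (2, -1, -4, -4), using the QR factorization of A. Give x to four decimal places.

v_1 = (-3, -1, -1, -3); ‖v_1‖ = 4.4721, so e_1 = (-0.6708, -0.2236, -0.2236, -0.6708).
e_1·v_2 = (-0.6708)·3 + (-0.2236)·1 + (-0.2236)·2 + (-0.6708)·(-1) = -2.0125.
u_2 = v_2 + 2.0125·e_1 = (1.6500, 0.5500, 1.5500, -2.3500).
‖u_2‖ = 3.3091, so e_2 = (0.4986, 0.1662, 0.4684, -0.7102).
Qᵀb = (2.4597, 1.7981).
Back-substitute: x_2 = 1.7981/3.3091 = 0.5434.
x_1 = (2.4597 + 2.0125·0.5434)/4.4721 = 0.7945.

x = (0.7945, 0.5434)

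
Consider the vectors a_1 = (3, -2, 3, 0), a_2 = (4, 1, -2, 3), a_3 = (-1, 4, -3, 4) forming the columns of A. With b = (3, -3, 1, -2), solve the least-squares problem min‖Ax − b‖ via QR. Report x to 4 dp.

a_1 = (3, -2, 3, 0); ‖a_1‖ = 4.6904, so q_1 = (0.6396, -0.4264, 0.6396, 0.0000).
q_1·a_2 = 0.6396·4 + (-0.4264)·1 + 0.6396·(-2) + 0.0000·3 = 0.8528.
u_2 = a_2 − 0.8528·q_1 = (3.4545, 1.3636, -2.5455, 3.0000).
‖u_2‖ = 5.4104, so q_2 = (0.6385, 0.2520, -0.4705, 0.5545).
q_1·a_3 = 0.6396·(-1) + (-0.4264)·4 + 0.6396·(-3) + 0.0000·4 = -4.2640; q_2·a_3 = 0.6385·(-1) + 0.2520·4 + (-0.4705)·(-3) + 0.5545·4 = 3.9990.
u_3 = a_3 + 4.2640·q_1 − 3.9990·q_2 = (-0.8261, 1.1739, 1.6087, 1.7826).
‖u_3‖ = 2.7975, so q_3 = (-0.2953, 0.4196, 0.5750, 0.6372).
Qᵀb = (3.8376, -0.4201, -2.8441).
Back-substitute: x_3 = -2.8441/2.7975 = -1.0167.
x_2 = (-0.4201 − 3.9990·(-1.0167))/5.4104 = 0.6738.
x_1 = (3.8376 − 0.8528·0.6738 + 4.2640·(-1.0167))/4.6904 = -0.2286.

x = (-0.2286, 0.6738, -1.0167)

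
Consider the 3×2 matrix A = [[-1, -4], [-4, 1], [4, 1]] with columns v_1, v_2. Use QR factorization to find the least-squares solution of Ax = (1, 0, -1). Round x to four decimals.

x = (-0.1211, -0.2509)

v_1 = (-1, -4, 4); ‖v_1‖ = 5.7446, so q_1 = (-0.1741, -0.6963, 0.6963).
q_1·v_2 = (-0.1741)·(-4) + (-0.6963)·1 + 0.6963·1 = 0.6963.
u_2 = v_2 − 0.6963·q_1 = (-3.8788, 1.4848, 0.5152).
‖u_2‖ = 4.1851, so q_2 = (-0.9268, 0.3548, 0.1231).
Qᵀb = (-0.8704, -1.0499).
Back-substitute: x_2 = -1.0499/4.1851 = -0.2509.
x_1 = (-0.8704 − 0.6963·(-0.2509))/5.7446 = -0.1211.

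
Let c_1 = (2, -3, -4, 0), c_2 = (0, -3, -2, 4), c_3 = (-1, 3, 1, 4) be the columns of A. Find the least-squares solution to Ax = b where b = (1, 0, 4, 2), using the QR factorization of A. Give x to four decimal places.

x = (-0.9585, 0.6027, -0.2367)

q_1 = c_1/‖c_1‖ = (2, -3, -4, 0)/5.3852 = (0.3714, -0.5571, -0.7428, 0.0000).
r_{12} = q_1·c_2 = 3.1568.
u_2 = c_2 − 3.1568·q_1 = (-1.1724, -1.2414, 0.3448, 4.0000).
‖u_2‖ = 4.3629, so q_2 = (-0.2687, -0.2845, 0.0790, 0.9168).
r_{13} = q_1·c_3 = -2.7854; r_{23} = q_2·c_3 = 3.1615.
u_3 = c_3 + 2.7854·q_1 − 3.1615·q_2 = (0.8841, 2.3478, -1.3188, 1.1014).
‖u_3‖ = 3.0408, so q_3 = (0.2907, 0.7721, -0.4337, 0.3622).
Qᵀb = (-2.5997, 1.8811, -0.7197).
Back-substitute: x_3 = -0.7197/3.0408 = -0.2367.
x_2 = (1.8811 − 3.1615·(-0.2367))/4.3629 = 0.6027.
x_1 = (-2.5997 − 3.1568·0.6027 + 2.7854·(-0.2367))/5.3852 = -0.9585.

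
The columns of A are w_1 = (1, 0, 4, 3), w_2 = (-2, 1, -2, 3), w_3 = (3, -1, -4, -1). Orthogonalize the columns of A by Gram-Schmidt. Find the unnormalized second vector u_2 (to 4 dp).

u_2 = (-1.9615, 1.0000, -1.8462, 3.1154)

q_1 = w_1/‖w_1‖ = (1, 0, 4, 3)/5.0990 = (0.1961, 0.0000, 0.7845, 0.5883).
r_{12} = q_1·w_2 = -0.1961.
u_2 = w_2 + 0.1961·q_1 = (-1.9615, 1.0000, -1.8462, 3.1154).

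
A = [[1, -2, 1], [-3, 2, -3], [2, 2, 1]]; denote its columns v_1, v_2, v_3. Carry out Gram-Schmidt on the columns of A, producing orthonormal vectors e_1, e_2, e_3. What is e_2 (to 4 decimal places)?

e_2 = (-0.5203, 0.3468, 0.7804)

v_1 = (1, -3, 2); ‖v_1‖ = 3.7417, so e_1 = (0.2673, -0.8018, 0.5345).
e_1·v_2 = 0.2673·(-2) + (-0.8018)·2 + 0.5345·2 = -1.0690.
u_2 = v_2 + 1.0690·e_1 = (-1.7143, 1.1429, 2.5714).
‖u_2‖ = 3.2950, so e_2 = (-0.5203, 0.3468, 0.7804).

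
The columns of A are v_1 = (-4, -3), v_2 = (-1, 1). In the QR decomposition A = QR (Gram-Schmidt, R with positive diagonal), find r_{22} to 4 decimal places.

v_1 = (-4, -3); ‖v_1‖ = 5.0000, so e_1 = (-0.8000, -0.6000).
e_1·v_2 = (-0.8000)·(-1) + (-0.6000)·1 = 0.2000.
u_2 = v_2 − 0.2000·e_1 = (-0.8400, 1.1200).
r_{22} = ‖u_2‖ = 1.4000.

r_{22} = 1.4000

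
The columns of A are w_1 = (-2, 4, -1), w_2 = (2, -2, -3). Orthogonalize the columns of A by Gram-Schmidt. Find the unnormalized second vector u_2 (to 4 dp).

u_2 = (1.1429, -0.2857, -3.4286)

w_1 = (-2, 4, -1); ‖w_1‖ = 4.5826, so q_1 = (-0.4364, 0.8729, -0.2182).
q_1·w_2 = (-0.4364)·2 + 0.8729·(-2) + (-0.2182)·(-3) = -1.9640.
u_2 = w_2 + 1.9640·q_1 = (1.1429, -0.2857, -3.4286).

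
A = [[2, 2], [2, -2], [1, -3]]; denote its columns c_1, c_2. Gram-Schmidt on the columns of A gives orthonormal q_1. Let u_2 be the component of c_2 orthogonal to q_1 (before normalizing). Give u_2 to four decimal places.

c_1 = (2, 2, 1); ‖c_1‖ = 3.0000, so q_1 = (0.6667, 0.6667, 0.3333).
q_1·c_2 = 0.6667·2 + 0.6667·(-2) + 0.3333·(-3) = -1.0000.
u_2 = c_2 + 1.0000·q_1 = (2.6667, -1.3333, -2.6667).

u_2 = (2.6667, -1.3333, -2.6667)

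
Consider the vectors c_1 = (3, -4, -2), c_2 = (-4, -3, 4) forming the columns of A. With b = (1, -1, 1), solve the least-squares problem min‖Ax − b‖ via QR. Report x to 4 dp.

e_1 = c_1/‖c_1‖ = (3, -4, -2)/5.3852 = (0.5571, -0.7428, -0.3714).
r_{12} = e_1·c_2 = -1.4856.
u_2 = c_2 + 1.4856·e_1 = (-3.1724, -4.1034, 3.4483).
‖u_2‖ = 6.2284, so e_2 = (-0.5093, -0.6588, 0.5536).
Qᵀb = (0.9285, 0.7031).
Back-substitute: x_2 = 0.7031/6.2284 = 0.1129.
x_1 = (0.9285 + 1.4856·0.1129)/5.3852 = 0.2036.

x = (0.2036, 0.1129)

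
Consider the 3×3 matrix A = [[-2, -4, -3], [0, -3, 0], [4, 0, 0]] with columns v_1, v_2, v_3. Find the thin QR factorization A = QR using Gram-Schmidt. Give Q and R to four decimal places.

Q = [[-0.4472, -0.6854, -0.5747], [0.0000, -0.6425, 0.7663], [0.8944, -0.3427, -0.2873]], R = [[4.4721, 1.7889, 1.3416], [0.0000, 4.6690, 2.0561], [0.0000, 0.0000, 1.7241]]

v_1 = (-2, 0, 4); ‖v_1‖ = 4.4721, so e_1 = (-0.4472, 0.0000, 0.8944).
e_1·v_2 = (-0.4472)·(-4) + 0.0000·(-3) + 0.8944·0 = 1.7889.
u_2 = v_2 − 1.7889·e_1 = (-3.2000, -3.0000, -1.6000).
‖u_2‖ = 4.6690, so e_2 = (-0.6854, -0.6425, -0.3427).
e_1·v_3 = (-0.4472)·(-3) + 0.0000·0 + 0.8944·0 = 1.3416; e_2·v_3 = (-0.6854)·(-3) + (-0.6425)·0 + (-0.3427)·0 = 2.0561.
u_3 = v_3 − 1.3416·e_1 − 2.0561·e_2 = (-0.9908, 1.3211, -0.4954).
‖u_3‖ = 1.7241, so e_3 = (-0.5747, 0.7663, -0.2873).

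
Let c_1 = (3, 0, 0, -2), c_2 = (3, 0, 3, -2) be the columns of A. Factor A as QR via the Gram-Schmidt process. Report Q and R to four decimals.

Q = [[0.8321, 0.0000], [0.0000, 0.0000], [0.0000, 1.0000], [-0.5547, 0.0000]], R = [[3.6056, 3.6056], [0.0000, 3.0000]]

q_1 = c_1/‖c_1‖ = (3, 0, 0, -2)/3.6056 = (0.8321, 0.0000, 0.0000, -0.5547).
r_{12} = q_1·c_2 = 3.6056.
u_2 = c_2 − 3.6056·q_1 = (0.0000, 0.0000, 3.0000, 0.0000).
‖u_2‖ = 3.0000, so q_2 = (0.0000, 0.0000, 1.0000, 0.0000).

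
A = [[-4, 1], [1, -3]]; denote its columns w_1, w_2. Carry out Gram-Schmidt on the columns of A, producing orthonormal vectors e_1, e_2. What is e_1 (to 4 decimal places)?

e_1 = (-0.9701, 0.2425)

e_1 = w_1/‖w_1‖ = (-4, 1)/4.1231 = (-0.9701, 0.2425).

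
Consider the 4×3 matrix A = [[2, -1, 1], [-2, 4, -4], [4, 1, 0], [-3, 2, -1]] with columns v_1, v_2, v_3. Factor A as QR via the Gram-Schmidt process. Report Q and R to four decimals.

Q = [[0.3482, -0.0649, -0.0075], [-0.3482, 0.7793, -0.4890], [0.6963, 0.5845, 0.3563], [-0.5222, 0.2165, 0.7961]], R = [[5.7446, -2.0889, 2.2630], [0.0000, 4.1996, -3.3986], [0.0000, 0.0000, 1.1525]]

e_1 = v_1/‖v_1‖ = (2, -2, 4, -3)/5.7446 = (0.3482, -0.3482, 0.6963, -0.5222).
r_{12} = e_1·v_2 = -2.0889.
u_2 = v_2 + 2.0889·e_1 = (-0.2727, 3.2727, 2.4545, 0.9091).
‖u_2‖ = 4.1996, so e_2 = (-0.0649, 0.7793, 0.5845, 0.2165).
r_{13} = e_1·v_3 = 2.2630; r_{23} = e_2·v_3 = -3.3986.
u_3 = v_3 − 2.2630·e_1 + 3.3986·e_2 = (-0.0086, -0.5636, 0.4107, 0.9175).
‖u_3‖ = 1.1525, so e_3 = (-0.0075, -0.4890, 0.3563, 0.7961).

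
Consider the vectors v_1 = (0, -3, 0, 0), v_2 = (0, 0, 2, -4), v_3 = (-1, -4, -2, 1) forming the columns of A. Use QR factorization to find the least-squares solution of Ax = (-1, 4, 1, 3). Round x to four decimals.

x = (-0.3810, -0.7857, -0.7143)

e_1 = v_1/‖v_1‖ = (0, -3, 0, 0)/3.0000 = (0.0000, -1.0000, 0.0000, 0.0000).
r_{12} = e_1·v_2 = 0.0000.
u_2 = v_2 + 0.0000·e_1 = (0.0000, 0.0000, 2.0000, -4.0000).
‖u_2‖ = 4.4721, so e_2 = (0.0000, 0.0000, 0.4472, -0.8944).
r_{13} = e_1·v_3 = 4.0000; r_{23} = e_2·v_3 = -1.7889.
u_3 = v_3 − 4.0000·e_1 + 1.7889·e_2 = (-1.0000, 0.0000, -1.2000, -0.6000).
‖u_3‖ = 1.6733, so e_3 = (-0.5976, 0.0000, -0.7171, -0.3586).
Qᵀb = (-4.0000, -2.2361, -1.1952).
Back-substitute: x_3 = -1.1952/1.6733 = -0.7143.
x_2 = (-2.2361 + 1.7889·(-0.7143))/4.4721 = -0.7857.
x_1 = (-4.0000 + 0.0000·(-0.7857) − 4.0000·(-0.7143))/3.0000 = -0.3810.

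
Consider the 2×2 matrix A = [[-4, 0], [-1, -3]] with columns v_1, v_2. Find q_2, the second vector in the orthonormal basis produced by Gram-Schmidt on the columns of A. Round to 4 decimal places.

q_2 = (0.2425, -0.9701)

q_1 = v_1/‖v_1‖ = (-4, -1)/4.1231 = (-0.9701, -0.2425).
r_{12} = q_1·v_2 = 0.7276.
u_2 = v_2 − 0.7276·q_1 = (0.7059, -2.8235).
‖u_2‖ = 2.9104, so q_2 = (0.2425, -0.9701).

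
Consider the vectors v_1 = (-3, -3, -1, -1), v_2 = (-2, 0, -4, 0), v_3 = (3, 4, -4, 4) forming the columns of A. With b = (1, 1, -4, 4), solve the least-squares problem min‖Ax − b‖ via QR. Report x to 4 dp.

x = (1.5000, -0.7327, 1.3654)

v_1 = (-3, -3, -1, -1); ‖v_1‖ = 4.4721, so e_1 = (-0.6708, -0.6708, -0.2236, -0.2236).
e_1·v_2 = (-0.6708)·(-2) + (-0.6708)·0 + (-0.2236)·(-4) + (-0.2236)·0 = 2.2361.
u_2 = v_2 − 2.2361·e_1 = (-0.5000, 1.5000, -3.5000, 0.5000).
‖u_2‖ = 3.8730, so e_2 = (-0.1291, 0.3873, -0.9037, 0.1291).
e_1·v_3 = (-0.6708)·3 + (-0.6708)·4 + (-0.2236)·(-4) + (-0.2236)·4 = -4.6957; e_2·v_3 = (-0.1291)·3 + 0.3873·4 + (-0.9037)·(-4) + 0.1291·4 = 5.2931.
u_3 = v_3 + 4.6957·e_1 − 5.2931·e_2 = (0.5333, -1.2000, -0.2667, 2.2667).
‖u_3‖ = 2.6331, so e_3 = (0.2025, -0.4557, -0.1013, 0.8608).
Qᵀb = (-1.3416, 4.3894, 3.5952).
Back-substitute: x_3 = 3.5952/2.6331 = 1.3654.
x_2 = (4.3894 − 5.2931·1.3654)/3.8730 = -0.7327.
x_1 = (-1.3416 − 2.2361·(-0.7327) + 4.6957·1.3654)/4.4721 = 1.5000.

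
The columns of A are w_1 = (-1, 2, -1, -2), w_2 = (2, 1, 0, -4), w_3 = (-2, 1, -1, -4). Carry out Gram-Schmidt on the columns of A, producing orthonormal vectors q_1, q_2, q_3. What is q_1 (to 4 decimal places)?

q_1 = (-0.3162, 0.6325, -0.3162, -0.6325)

q_1 = w_1/‖w_1‖ = (-1, 2, -1, -2)/3.1623 = (-0.3162, 0.6325, -0.3162, -0.6325).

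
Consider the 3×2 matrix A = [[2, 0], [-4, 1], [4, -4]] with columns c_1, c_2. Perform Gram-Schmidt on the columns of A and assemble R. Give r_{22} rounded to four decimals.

r_{22} = 2.4267

c_1 = (2, -4, 4); ‖c_1‖ = 6.0000, so e_1 = (0.3333, -0.6667, 0.6667).
e_1·c_2 = 0.3333·0 + (-0.6667)·1 + 0.6667·(-4) = -3.3333.
u_2 = c_2 + 3.3333·e_1 = (1.1111, -1.2222, -1.7778).
r_{22} = ‖u_2‖ = 2.4267.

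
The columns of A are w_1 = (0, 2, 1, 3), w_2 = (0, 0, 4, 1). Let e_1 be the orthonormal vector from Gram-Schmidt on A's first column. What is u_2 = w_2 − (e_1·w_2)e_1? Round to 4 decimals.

u_2 = (0.0000, -1.0000, 3.5000, -0.5000)

w_1 = (0, 2, 1, 3); ‖w_1‖ = 3.7417, so e_1 = (0.0000, 0.5345, 0.2673, 0.8018).
e_1·w_2 = 0.0000·0 + 0.5345·0 + 0.2673·4 + 0.8018·1 = 1.8708.
u_2 = w_2 − 1.8708·e_1 = (0.0000, -1.0000, 3.5000, -0.5000).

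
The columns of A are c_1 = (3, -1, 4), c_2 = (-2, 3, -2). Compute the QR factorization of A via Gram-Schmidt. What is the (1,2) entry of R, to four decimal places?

c_1 = (3, -1, 4); ‖c_1‖ = 5.0990, so q_1 = (0.5883, -0.1961, 0.7845).
r_{12} = q_1·c_2 = -3.3340.

r_{12} = -3.3340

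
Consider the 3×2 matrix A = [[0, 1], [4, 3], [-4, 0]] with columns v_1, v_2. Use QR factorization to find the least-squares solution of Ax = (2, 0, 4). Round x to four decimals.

v_1 = (0, 4, -4); ‖v_1‖ = 5.6569, so q_1 = (0.0000, 0.7071, -0.7071).
q_1·v_2 = 0.0000·1 + 0.7071·3 + (-0.7071)·0 = 2.1213.
u_2 = v_2 − 2.1213·q_1 = (1.0000, 1.5000, 1.5000).
‖u_2‖ = 2.3452, so q_2 = (0.4264, 0.6396, 0.6396).
Qᵀb = (-2.8284, 3.4112).
Back-substitute: x_2 = 3.4112/2.3452 = 1.4545.
x_1 = (-2.8284 − 2.1213·1.4545)/5.6569 = -1.0455.

x = (-1.0455, 1.4545)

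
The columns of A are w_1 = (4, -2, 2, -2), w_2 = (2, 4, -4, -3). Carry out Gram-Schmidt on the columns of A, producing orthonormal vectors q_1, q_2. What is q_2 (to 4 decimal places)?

q_1 = w_1/‖w_1‖ = (4, -2, 2, -2)/5.2915 = (0.7559, -0.3780, 0.3780, -0.3780).
r_{12} = q_1·w_2 = -0.3780.
u_2 = w_2 + 0.3780·q_1 = (2.2857, 3.8571, -3.8571, -3.1429).
‖u_2‖ = 6.6975, so q_2 = (0.3413, 0.5759, -0.5759, -0.4693).

q_2 = (0.3413, 0.5759, -0.5759, -0.4693)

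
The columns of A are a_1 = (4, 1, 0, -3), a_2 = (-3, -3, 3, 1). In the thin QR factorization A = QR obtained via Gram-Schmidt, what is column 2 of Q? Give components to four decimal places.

a_1 = (4, 1, 0, -3); ‖a_1‖ = 5.0990, so e_1 = (0.7845, 0.1961, 0.0000, -0.5883).
e_1·a_2 = 0.7845·(-3) + 0.1961·(-3) + 0.0000·3 + (-0.5883)·1 = -3.5301.
u_2 = a_2 + 3.5301·e_1 = (-0.2308, -2.3077, 3.0000, -1.0769).
‖u_2‖ = 3.9419, so e_2 = (-0.0585, -0.5854, 0.7611, -0.2732).

e_2 = (-0.0585, -0.5854, 0.7611, -0.2732)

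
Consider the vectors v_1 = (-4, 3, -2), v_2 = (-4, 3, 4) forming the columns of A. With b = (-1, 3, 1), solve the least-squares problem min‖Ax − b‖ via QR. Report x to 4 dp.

x = (0.1800, 0.3400)

q_1 = v_1/‖v_1‖ = (-4, 3, -2)/5.3852 = (-0.7428, 0.5571, -0.3714).
r_{12} = q_1·v_2 = 3.1568.
u_2 = v_2 − 3.1568·q_1 = (-1.6552, 1.2414, 5.1724).
‖u_2‖ = 5.5709, so q_2 = (-0.2971, 0.2228, 0.9285).
Qᵀb = (2.0426, 1.8941).
Back-substitute: x_2 = 1.8941/5.5709 = 0.3400.
x_1 = (2.0426 − 3.1568·0.3400)/5.3852 = 0.1800.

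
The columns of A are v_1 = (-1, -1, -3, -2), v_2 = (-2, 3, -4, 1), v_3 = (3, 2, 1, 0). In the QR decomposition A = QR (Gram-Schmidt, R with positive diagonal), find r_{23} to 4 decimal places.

r_{23} = 0.1613

q_1 = v_1/‖v_1‖ = (-1, -1, -3, -2)/3.8730 = (-0.2582, -0.2582, -0.7746, -0.5164).
r_{12} = q_1·v_2 = 2.3238.
u_2 = v_2 − 2.3238·q_1 = (-1.4000, 3.6000, -2.2000, 2.2000).
‖u_2‖ = 4.9598, so q_2 = (-0.2823, 0.7258, -0.4436, 0.4436).
r_{23} = q_2·v_3 = 0.1613.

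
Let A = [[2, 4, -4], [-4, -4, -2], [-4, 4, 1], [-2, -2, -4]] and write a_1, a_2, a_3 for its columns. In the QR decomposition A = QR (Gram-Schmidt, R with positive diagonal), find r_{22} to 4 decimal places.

r_{22} = 6.9570

a_1 = (2, -4, -4, -2); ‖a_1‖ = 6.3246, so e_1 = (0.3162, -0.6325, -0.6325, -0.3162).
e_1·a_2 = 0.3162·4 + (-0.6325)·(-4) + (-0.6325)·4 + (-0.3162)·(-2) = 1.8974.
u_2 = a_2 − 1.8974·e_1 = (3.4000, -2.8000, 5.2000, -1.4000).
r_{22} = ‖u_2‖ = 6.9570.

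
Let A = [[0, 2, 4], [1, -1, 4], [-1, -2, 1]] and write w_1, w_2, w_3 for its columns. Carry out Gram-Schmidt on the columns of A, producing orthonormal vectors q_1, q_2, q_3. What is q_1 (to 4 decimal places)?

w_1 = (0, 1, -1); ‖w_1‖ = 1.4142, so q_1 = (0.0000, 0.7071, -0.7071).

q_1 = (0.0000, 0.7071, -0.7071)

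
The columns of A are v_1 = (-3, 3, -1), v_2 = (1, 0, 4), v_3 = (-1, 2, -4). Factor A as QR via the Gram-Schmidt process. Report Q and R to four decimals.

e_1 = v_1/‖v_1‖ = (-3, 3, -1)/4.3589 = (-0.6882, 0.6882, -0.2294).
r_{12} = e_1·v_2 = -1.6059.
u_2 = v_2 + 1.6059·e_1 = (-0.1053, 1.1053, 3.6316).
‖u_2‖ = 3.7975, so e_2 = (-0.0277, 0.2910, 0.9563).
r_{13} = e_1·v_3 = 2.9824; r_{23} = e_2·v_3 = -3.2154.
u_3 = v_3 − 2.9824·e_1 + 3.2154·e_2 = (0.9635, 0.8832, -0.2409).
‖u_3‖ = 1.3291, so e_3 = (0.7249, 0.6645, -0.1812).

Q = [[-0.6882, -0.0277, 0.7249], [0.6882, 0.2910, 0.6645], [-0.2294, 0.9563, -0.1812]], R = [[4.3589, -1.6059, 2.9824], [0.0000, 3.7975, -3.2154], [0.0000, 0.0000, 1.3291]]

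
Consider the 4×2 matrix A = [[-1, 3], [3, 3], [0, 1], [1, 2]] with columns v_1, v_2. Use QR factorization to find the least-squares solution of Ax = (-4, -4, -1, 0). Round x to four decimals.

v_1 = (-1, 3, 0, 1); ‖v_1‖ = 3.3166, so e_1 = (-0.3015, 0.9045, 0.0000, 0.3015).
e_1·v_2 = (-0.3015)·3 + 0.9045·3 + 0.0000·1 + 0.3015·2 = 2.4121.
u_2 = v_2 − 2.4121·e_1 = (3.7273, 0.8182, 1.0000, 1.2727).
‖u_2‖ = 4.1451, so e_2 = (0.8992, 0.1974, 0.2412, 0.3070).
Qᵀb = (-2.4121, -4.6276).
Back-substitute: x_2 = -4.6276/4.1451 = -1.1164.
x_1 = (-2.4121 − 2.4121·(-1.1164))/3.3166 = 0.0847.

x = (0.0847, -1.1164)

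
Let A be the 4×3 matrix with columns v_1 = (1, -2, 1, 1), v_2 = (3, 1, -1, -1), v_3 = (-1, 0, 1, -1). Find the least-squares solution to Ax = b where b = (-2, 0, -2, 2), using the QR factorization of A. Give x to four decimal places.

e_1 = v_1/‖v_1‖ = (1, -2, 1, 1)/2.6458 = (0.3780, -0.7559, 0.3780, 0.3780).
r_{12} = e_1·v_2 = -0.3780.
u_2 = v_2 + 0.3780·e_1 = (3.1429, 0.7143, -0.8571, -0.8571).
‖u_2‖ = 3.4434, so e_2 = (0.9127, 0.2074, -0.2489, -0.2489).
r_{13} = e_1·v_3 = -0.3780; r_{23} = e_2·v_3 = -0.9127.
u_3 = v_3 + 0.3780·e_1 + 0.9127·e_2 = (-0.0241, -0.0964, 0.9157, -1.0843).
‖u_3‖ = 1.4227, so e_3 = (-0.0169, -0.0677, 0.6436, -0.7622).
Qᵀb = (-0.7559, -1.8254, -2.7777).
Back-substitute: x_3 = -2.7777/1.4227 = -1.9524.
x_2 = (-1.8254 + 0.9127·(-1.9524))/3.4434 = -1.0476.
x_1 = (-0.7559 + 0.3780·(-1.0476) + 0.3780·(-1.9524))/2.6458 = -0.7143.

x = (-0.7143, -1.0476, -1.9524)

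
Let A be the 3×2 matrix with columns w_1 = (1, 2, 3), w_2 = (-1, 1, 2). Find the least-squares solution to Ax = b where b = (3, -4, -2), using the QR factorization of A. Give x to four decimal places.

x = (0.3143, -2.2000)

q_1 = w_1/‖w_1‖ = (1, 2, 3)/3.7417 = (0.2673, 0.5345, 0.8018).
r_{12} = q_1·w_2 = 1.8708.
u_2 = w_2 − 1.8708·q_1 = (-1.5000, 0.0000, 0.5000).
‖u_2‖ = 1.5811, so q_2 = (-0.9487, 0.0000, 0.3162).
Qᵀb = (-2.9399, -3.4785).
Back-substitute: x_2 = -3.4785/1.5811 = -2.2000.
x_1 = (-2.9399 − 1.8708·(-2.2000))/3.7417 = 0.3143.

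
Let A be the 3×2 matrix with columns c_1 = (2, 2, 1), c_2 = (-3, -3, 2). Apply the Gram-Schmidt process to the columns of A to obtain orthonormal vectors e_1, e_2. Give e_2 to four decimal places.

e_2 = (-0.2357, -0.2357, 0.9428)

e_1 = c_1/‖c_1‖ = (2, 2, 1)/3.0000 = (0.6667, 0.6667, 0.3333).
r_{12} = e_1·c_2 = -3.3333.
u_2 = c_2 + 3.3333·e_1 = (-0.7778, -0.7778, 3.1111).
‖u_2‖ = 3.2998, so e_2 = (-0.2357, -0.2357, 0.9428).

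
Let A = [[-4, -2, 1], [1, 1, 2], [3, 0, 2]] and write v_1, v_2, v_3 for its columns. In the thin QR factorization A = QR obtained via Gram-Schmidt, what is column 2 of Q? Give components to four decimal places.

q_2 = (-0.4483, 0.4763, -0.7564)

v_1 = (-4, 1, 3); ‖v_1‖ = 5.0990, so q_1 = (-0.7845, 0.1961, 0.5883).
q_1·v_2 = (-0.7845)·(-2) + 0.1961·1 + 0.5883·0 = 1.7650.
u_2 = v_2 − 1.7650·q_1 = (-0.6154, 0.6538, -1.0385).
‖u_2‖ = 1.3728, so q_2 = (-0.4483, 0.4763, -0.7564).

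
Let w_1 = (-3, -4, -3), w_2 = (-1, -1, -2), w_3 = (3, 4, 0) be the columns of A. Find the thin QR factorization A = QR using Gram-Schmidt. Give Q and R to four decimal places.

e_1 = w_1/‖w_1‖ = (-3, -4, -3)/5.8310 = (-0.5145, -0.6860, -0.5145).
r_{12} = e_1·w_2 = 2.2295.
u_2 = w_2 − 2.2295·e_1 = (0.1471, 0.5294, -0.8529).
‖u_2‖ = 1.0146, so e_2 = (0.1449, 0.5218, -0.8407).
r_{13} = e_1·w_3 = -4.2875; r_{23} = e_2·w_3 = 2.5220.
u_3 = w_3 + 4.2875·e_1 − 2.5220·e_2 = (0.4286, -0.2571, -0.0857).
‖u_3‖ = 0.5071, so e_3 = (0.8452, -0.5071, -0.1690).

Q = [[-0.5145, 0.1449, 0.8452], [-0.6860, 0.5218, -0.5071], [-0.5145, -0.8407, -0.1690]], R = [[5.8310, 2.2295, -4.2875], [0.0000, 1.0146, 2.5220], [0.0000, 0.0000, 0.5071]]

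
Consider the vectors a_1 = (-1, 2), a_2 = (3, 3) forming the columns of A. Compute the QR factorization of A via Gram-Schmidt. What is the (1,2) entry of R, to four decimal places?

e_1 = a_1/‖a_1‖ = (-1, 2)/2.2361 = (-0.4472, 0.8944).
r_{12} = e_1·a_2 = 1.3416.

r_{12} = 1.3416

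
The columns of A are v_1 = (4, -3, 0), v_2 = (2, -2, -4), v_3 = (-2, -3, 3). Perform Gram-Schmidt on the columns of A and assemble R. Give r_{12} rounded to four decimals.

r_{12} = 2.8000

q_1 = v_1/‖v_1‖ = (4, -3, 0)/5.0000 = (0.8000, -0.6000, 0.0000).
r_{12} = q_1·v_2 = 2.8000.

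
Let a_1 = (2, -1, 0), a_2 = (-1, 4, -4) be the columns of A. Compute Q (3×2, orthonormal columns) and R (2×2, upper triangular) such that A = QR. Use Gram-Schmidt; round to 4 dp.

Q = [[0.8944, 0.2756], [-0.4472, 0.5512], [0.0000, -0.7875]], R = [[2.2361, -2.6833], [0.0000, 5.0794]]

a_1 = (2, -1, 0); ‖a_1‖ = 2.2361, so e_1 = (0.8944, -0.4472, 0.0000).
e_1·a_2 = 0.8944·(-1) + (-0.4472)·4 + 0.0000·(-4) = -2.6833.
u_2 = a_2 + 2.6833·e_1 = (1.4000, 2.8000, -4.0000).
‖u_2‖ = 5.0794, so e_2 = (0.2756, 0.5512, -0.7875).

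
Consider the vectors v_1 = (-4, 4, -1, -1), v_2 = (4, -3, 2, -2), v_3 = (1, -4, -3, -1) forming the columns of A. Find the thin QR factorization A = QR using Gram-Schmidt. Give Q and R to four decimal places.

Q = [[-0.6860, 0.2239, -0.1817], [0.6860, 0.0933, -0.4737], [-0.1715, 0.3731, -0.7577], [-0.1715, -0.8955, -0.4105]], R = [[5.8310, -4.8020, -2.7440], [0.0000, 3.1530, -0.3731], [0.0000, 0.0000, 4.3967]]

v_1 = (-4, 4, -1, -1); ‖v_1‖ = 5.8310, so e_1 = (-0.6860, 0.6860, -0.1715, -0.1715).
e_1·v_2 = (-0.6860)·4 + 0.6860·(-3) + (-0.1715)·2 + (-0.1715)·(-2) = -4.8020.
u_2 = v_2 + 4.8020·e_1 = (0.7059, 0.2941, 1.1765, -2.8235).
‖u_2‖ = 3.1530, so e_2 = (0.2239, 0.0933, 0.3731, -0.8955).
e_1·v_3 = (-0.6860)·1 + 0.6860·(-4) + (-0.1715)·(-3) + (-0.1715)·(-1) = -2.7440; e_2·v_3 = 0.2239·1 + 0.0933·(-4) + 0.3731·(-3) + (-0.8955)·(-1) = -0.3731.
u_3 = v_3 + 2.7440·e_1 + 0.3731·e_2 = (-0.7988, -2.0828, -3.3314, -1.8047).
‖u_3‖ = 4.3967, so e_3 = (-0.1817, -0.4737, -0.7577, -0.4105).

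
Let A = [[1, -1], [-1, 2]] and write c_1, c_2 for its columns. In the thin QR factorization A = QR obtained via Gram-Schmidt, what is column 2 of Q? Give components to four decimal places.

q_2 = (0.7071, 0.7071)

q_1 = c_1/‖c_1‖ = (1, -1)/1.4142 = (0.7071, -0.7071).
r_{12} = q_1·c_2 = -2.1213.
u_2 = c_2 + 2.1213·q_1 = (0.5000, 0.5000).
‖u_2‖ = 0.7071, so q_2 = (0.7071, 0.7071).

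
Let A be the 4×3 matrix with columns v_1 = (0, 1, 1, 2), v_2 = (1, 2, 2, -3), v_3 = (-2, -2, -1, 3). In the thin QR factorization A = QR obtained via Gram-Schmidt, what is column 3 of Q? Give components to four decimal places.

e_1 = v_1/‖v_1‖ = (0, 1, 1, 2)/2.4495 = (0.0000, 0.4082, 0.4082, 0.8165).
r_{12} = e_1·v_2 = -0.8165.
u_2 = v_2 + 0.8165·e_1 = (1.0000, 2.3333, 2.3333, -2.3333).
‖u_2‖ = 4.1633, so e_2 = (0.2402, 0.5604, 0.5604, -0.5604).
r_{13} = e_1·v_3 = 1.2247; r_{23} = e_2·v_3 = -3.8431.
u_3 = v_3 − 1.2247·e_1 + 3.8431·e_2 = (-1.0769, -0.3462, 0.6538, -0.1538).
‖u_3‖ = 1.3156, so e_3 = (-0.8186, -0.2631, 0.4970, -0.1169).

e_3 = (-0.8186, -0.2631, 0.4970, -0.1169)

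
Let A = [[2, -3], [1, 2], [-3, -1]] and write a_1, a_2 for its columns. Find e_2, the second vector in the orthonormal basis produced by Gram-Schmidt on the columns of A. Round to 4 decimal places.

e_2 = (-0.7656, 0.5550, -0.3254)

a_1 = (2, 1, -3); ‖a_1‖ = 3.7417, so e_1 = (0.5345, 0.2673, -0.8018).
e_1·a_2 = 0.5345·(-3) + 0.2673·2 + (-0.8018)·(-1) = -0.2673.
u_2 = a_2 + 0.2673·e_1 = (-2.8571, 2.0714, -1.2143).
‖u_2‖ = 3.7321, so e_2 = (-0.7656, 0.5550, -0.3254).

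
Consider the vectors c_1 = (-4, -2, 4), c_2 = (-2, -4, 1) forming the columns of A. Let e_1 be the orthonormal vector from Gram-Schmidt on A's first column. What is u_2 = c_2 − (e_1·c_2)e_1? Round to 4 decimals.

c_1 = (-4, -2, 4); ‖c_1‖ = 6.0000, so e_1 = (-0.6667, -0.3333, 0.6667).
e_1·c_2 = (-0.6667)·(-2) + (-0.3333)·(-4) + 0.6667·1 = 3.3333.
u_2 = c_2 − 3.3333·e_1 = (0.2222, -2.8889, -1.2222).

u_2 = (0.2222, -2.8889, -1.2222)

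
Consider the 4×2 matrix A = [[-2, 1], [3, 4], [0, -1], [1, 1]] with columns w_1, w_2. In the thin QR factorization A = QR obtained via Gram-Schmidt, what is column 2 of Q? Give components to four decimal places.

e_1 = w_1/‖w_1‖ = (-2, 3, 0, 1)/3.7417 = (-0.5345, 0.8018, 0.0000, 0.2673).
r_{12} = e_1·w_2 = 2.9399.
u_2 = w_2 − 2.9399·e_1 = (2.5714, 1.6429, -1.0000, 0.2143).
‖u_2‖ = 3.2183, so e_2 = (0.7990, 0.5105, -0.3107, 0.0666).

e_2 = (0.7990, 0.5105, -0.3107, 0.0666)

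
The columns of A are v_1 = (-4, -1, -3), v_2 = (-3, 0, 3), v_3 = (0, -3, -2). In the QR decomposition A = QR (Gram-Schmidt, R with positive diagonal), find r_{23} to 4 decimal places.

v_1 = (-4, -1, -3); ‖v_1‖ = 5.0990, so q_1 = (-0.7845, -0.1961, -0.5883).
q_1·v_2 = (-0.7845)·(-3) + (-0.1961)·0 + (-0.5883)·3 = 0.5883.
u_2 = v_2 − 0.5883·q_1 = (-2.5385, 0.1154, 3.3462).
‖u_2‖ = 4.2016, so q_2 = (-0.6042, 0.0275, 0.7964).
r_{23} = q_2·v_3 = -1.6752.

r_{23} = -1.6752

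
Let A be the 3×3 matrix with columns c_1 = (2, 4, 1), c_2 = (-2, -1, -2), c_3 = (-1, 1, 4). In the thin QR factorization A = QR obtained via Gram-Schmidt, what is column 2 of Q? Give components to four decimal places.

q_1 = c_1/‖c_1‖ = (2, 4, 1)/4.5826 = (0.4364, 0.8729, 0.2182).
r_{12} = q_1·c_2 = -2.1822.
u_2 = c_2 + 2.1822·q_1 = (-1.0476, 0.9048, -1.5238).
‖u_2‖ = 2.0587, so q_2 = (-0.5089, 0.4395, -0.7402).

q_2 = (-0.5089, 0.4395, -0.7402)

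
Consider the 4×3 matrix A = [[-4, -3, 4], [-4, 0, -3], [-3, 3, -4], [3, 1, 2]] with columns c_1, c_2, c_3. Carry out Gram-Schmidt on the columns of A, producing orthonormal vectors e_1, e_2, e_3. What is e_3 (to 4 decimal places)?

c_1 = (-4, -4, -3, 3); ‖c_1‖ = 7.0711, so e_1 = (-0.5657, -0.5657, -0.4243, 0.4243).
e_1·c_2 = (-0.5657)·(-3) + (-0.5657)·0 + (-0.4243)·3 + 0.4243·1 = 0.8485.
u_2 = c_2 − 0.8485·e_1 = (-2.5200, 0.4800, 3.3600, 0.6400).
‖u_2‖ = 4.2755, so e_2 = (-0.5894, 0.1123, 0.7859, 0.1497).
e_1·c_3 = (-0.5657)·4 + (-0.5657)·(-3) + (-0.4243)·(-4) + 0.4243·2 = 1.9799; e_2·c_3 = (-0.5894)·4 + 0.1123·(-3) + 0.7859·(-4) + 0.1497·2 = -5.5385.
u_3 = c_3 − 1.9799·e_1 + 5.5385·e_2 = (1.8556, -1.2582, 1.1926, 1.9891).
‖u_3‖ = 3.2256, so e_3 = (0.5753, -0.3901, 0.3697, 0.6166).

e_3 = (0.5753, -0.3901, 0.3697, 0.6166)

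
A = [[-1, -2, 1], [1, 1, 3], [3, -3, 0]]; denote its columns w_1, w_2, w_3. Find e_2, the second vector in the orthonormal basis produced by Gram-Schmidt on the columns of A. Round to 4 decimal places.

w_1 = (-1, 1, 3); ‖w_1‖ = 3.3166, so e_1 = (-0.3015, 0.3015, 0.9045).
e_1·w_2 = (-0.3015)·(-2) + 0.3015·1 + 0.9045·(-3) = -1.8091.
u_2 = w_2 + 1.8091·e_1 = (-2.5455, 1.5455, -1.3636).
‖u_2‖ = 3.2753, so e_2 = (-0.7772, 0.4719, -0.4163).

e_2 = (-0.7772, 0.4719, -0.4163)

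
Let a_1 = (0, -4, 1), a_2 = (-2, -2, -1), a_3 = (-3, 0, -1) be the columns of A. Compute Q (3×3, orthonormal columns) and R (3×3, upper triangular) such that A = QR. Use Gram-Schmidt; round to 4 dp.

e_1 = a_1/‖a_1‖ = (0, -4, 1)/4.1231 = (0.0000, -0.9701, 0.2425).
r_{12} = e_1·a_2 = 1.6977.
u_2 = a_2 − 1.6977·e_1 = (-2.0000, -0.3529, -1.4118).
‖u_2‖ = 2.4734, so e_2 = (-0.8086, -0.1427, -0.5708).
r_{13} = e_1·a_3 = -0.2425; r_{23} = e_2·a_3 = 2.9966.
u_3 = a_3 + 0.2425·e_1 − 2.9966·e_2 = (-0.5769, 0.1923, 0.7692).
‖u_3‖ = 0.9806, so e_3 = (-0.5883, 0.1961, 0.7845).

Q = [[0.0000, -0.8086, -0.5883], [-0.9701, -0.1427, 0.1961], [0.2425, -0.5708, 0.7845]], R = [[4.1231, 1.6977, -0.2425], [0.0000, 2.4734, 2.9966], [0.0000, 0.0000, 0.9806]]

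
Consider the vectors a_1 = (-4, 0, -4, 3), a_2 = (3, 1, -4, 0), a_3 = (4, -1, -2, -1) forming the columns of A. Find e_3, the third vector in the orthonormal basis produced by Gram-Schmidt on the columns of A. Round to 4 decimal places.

a_1 = (-4, 0, -4, 3); ‖a_1‖ = 6.4031, so e_1 = (-0.6247, 0.0000, -0.6247, 0.4685).
e_1·a_2 = (-0.6247)·3 + 0.0000·1 + (-0.6247)·(-4) + 0.4685·0 = 0.6247.
u_2 = a_2 − 0.6247·e_1 = (3.3902, 1.0000, -3.6098, -0.2927).
‖u_2‖ = 5.0606, so e_2 = (0.6699, 0.1976, -0.7133, -0.0578).
e_1·a_3 = (-0.6247)·4 + 0.0000·(-1) + (-0.6247)·(-2) + 0.4685·(-1) = -1.7179; e_2·a_3 = 0.6699·4 + 0.1976·(-1) + (-0.7133)·(-2) + (-0.0578)·(-1) = 3.9666.
u_3 = a_3 + 1.7179·e_1 − 3.9666·e_2 = (0.2695, -1.7838, -0.2438, 0.0343).
‖u_3‖ = 1.8208, so e_3 = (0.1480, -0.9797, -0.1339, 0.0188).

e_3 = (0.1480, -0.9797, -0.1339, 0.0188)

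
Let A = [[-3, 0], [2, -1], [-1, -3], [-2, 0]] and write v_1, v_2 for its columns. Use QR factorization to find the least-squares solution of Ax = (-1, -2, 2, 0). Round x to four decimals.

x = (-0.1453, -0.3855)

q_1 = v_1/‖v_1‖ = (-3, 2, -1, -2)/4.2426 = (-0.7071, 0.4714, -0.2357, -0.4714).
r_{12} = q_1·v_2 = 0.2357.
u_2 = v_2 − 0.2357·q_1 = (0.1667, -1.1111, -2.9444, 0.1111).
‖u_2‖ = 3.1535, so q_2 = (0.0529, -0.3523, -0.9337, 0.0352).
Qᵀb = (-0.7071, -1.2156).
Back-substitute: x_2 = -1.2156/3.1535 = -0.3855.
x_1 = (-0.7071 − 0.2357·(-0.3855))/4.2426 = -0.1453.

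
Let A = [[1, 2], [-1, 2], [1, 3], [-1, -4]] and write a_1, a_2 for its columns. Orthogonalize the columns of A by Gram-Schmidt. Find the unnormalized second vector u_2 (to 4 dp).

a_1 = (1, -1, 1, -1); ‖a_1‖ = 2.0000, so q_1 = (0.5000, -0.5000, 0.5000, -0.5000).
q_1·a_2 = 0.5000·2 + (-0.5000)·2 + 0.5000·3 + (-0.5000)·(-4) = 3.5000.
u_2 = a_2 − 3.5000·q_1 = (0.2500, 3.7500, 1.2500, -2.2500).

u_2 = (0.2500, 3.7500, 1.2500, -2.2500)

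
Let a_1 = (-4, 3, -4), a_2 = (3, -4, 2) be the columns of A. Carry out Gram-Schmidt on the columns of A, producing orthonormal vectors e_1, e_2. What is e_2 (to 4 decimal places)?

a_1 = (-4, 3, -4); ‖a_1‖ = 6.4031, so e_1 = (-0.6247, 0.4685, -0.6247).
e_1·a_2 = (-0.6247)·3 + 0.4685·(-4) + (-0.6247)·2 = -4.9976.
u_2 = a_2 + 4.9976·e_1 = (-0.1220, -1.6585, -1.1220).
‖u_2‖ = 2.0061, so e_2 = (-0.0608, -0.8268, -0.5593).

e_2 = (-0.0608, -0.8268, -0.5593)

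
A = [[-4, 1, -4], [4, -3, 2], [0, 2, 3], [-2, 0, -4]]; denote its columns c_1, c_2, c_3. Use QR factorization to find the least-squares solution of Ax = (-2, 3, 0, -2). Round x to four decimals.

c_1 = (-4, 4, 0, -2); ‖c_1‖ = 6.0000, so e_1 = (-0.6667, 0.6667, 0.0000, -0.3333).
e_1·c_2 = (-0.6667)·1 + 0.6667·(-3) + 0.0000·2 + (-0.3333)·0 = -2.6667.
u_2 = c_2 + 2.6667·e_1 = (-0.7778, -1.2222, 2.0000, -0.8889).
‖u_2‖ = 2.6247, so e_2 = (-0.2963, -0.4657, 0.7620, -0.3387).
e_1·c_3 = (-0.6667)·(-4) + 0.6667·2 + 0.0000·3 + (-0.3333)·(-4) = 5.3333; e_2·c_3 = (-0.2963)·(-4) + (-0.4657)·2 + 0.7620·3 + (-0.3387)·(-4) = 3.8947.
u_3 = c_3 − 5.3333·e_1 − 3.8947·e_2 = (0.7097, 0.2581, 0.0323, -0.9032).
‖u_3‖ = 1.1778, so e_3 = (0.6026, 0.2191, 0.0274, -0.7669).
Qᵀb = (4.0000, -0.1270, 0.9860).
Back-substitute: x_3 = 0.9860/1.1778 = 0.8372.
x_2 = (-0.1270 − 3.8947·0.8372)/2.6247 = -1.2907.
x_1 = (4.0000 + 2.6667·(-1.2907) − 5.3333·0.8372)/6.0000 = -0.6512.

x = (-0.6512, -1.2907, 0.8372)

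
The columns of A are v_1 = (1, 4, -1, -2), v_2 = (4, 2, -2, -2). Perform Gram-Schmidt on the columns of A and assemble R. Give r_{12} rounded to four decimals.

r_{12} = 3.8376

q_1 = v_1/‖v_1‖ = (1, 4, -1, -2)/4.6904 = (0.2132, 0.8528, -0.2132, -0.4264).
r_{12} = q_1·v_2 = 3.8376.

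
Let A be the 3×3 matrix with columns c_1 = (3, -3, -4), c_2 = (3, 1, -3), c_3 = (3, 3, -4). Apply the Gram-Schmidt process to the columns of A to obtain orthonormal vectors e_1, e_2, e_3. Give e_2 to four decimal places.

c_1 = (3, -3, -4); ‖c_1‖ = 5.8310, so e_1 = (0.5145, -0.5145, -0.6860).
e_1·c_2 = 0.5145·3 + (-0.5145)·1 + (-0.6860)·(-3) = 3.0870.
u_2 = c_2 − 3.0870·e_1 = (1.4118, 2.5882, -0.8824).
‖u_2‖ = 3.0774, so e_2 = (0.4587, 0.8410, -0.2867).

e_2 = (0.4587, 0.8410, -0.2867)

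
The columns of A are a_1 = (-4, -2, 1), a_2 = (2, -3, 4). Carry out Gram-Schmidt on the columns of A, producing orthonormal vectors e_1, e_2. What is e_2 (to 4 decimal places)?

a_1 = (-4, -2, 1); ‖a_1‖ = 4.5826, so e_1 = (-0.8729, -0.4364, 0.2182).
e_1·a_2 = (-0.8729)·2 + (-0.4364)·(-3) + 0.2182·4 = 0.4364.
u_2 = a_2 − 0.4364·e_1 = (2.3810, -2.8095, 3.9048).
‖u_2‖ = 5.3675, so e_2 = (0.4436, -0.5234, 0.7275).

e_2 = (0.4436, -0.5234, 0.7275)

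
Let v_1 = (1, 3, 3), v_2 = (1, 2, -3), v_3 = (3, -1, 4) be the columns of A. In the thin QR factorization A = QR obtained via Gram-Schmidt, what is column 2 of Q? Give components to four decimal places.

q_2 = (0.2976, 0.6236, -0.7228)

v_1 = (1, 3, 3); ‖v_1‖ = 4.3589, so q_1 = (0.2294, 0.6882, 0.6882).
q_1·v_2 = 0.2294·1 + 0.6882·2 + 0.6882·(-3) = -0.4588.
u_2 = v_2 + 0.4588·q_1 = (1.1053, 2.3158, -2.6842).
‖u_2‖ = 3.7134, so q_2 = (0.2976, 0.6236, -0.7228).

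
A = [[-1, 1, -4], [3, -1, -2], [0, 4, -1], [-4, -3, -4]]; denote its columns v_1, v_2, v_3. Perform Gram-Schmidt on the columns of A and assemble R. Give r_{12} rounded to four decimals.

q_1 = v_1/‖v_1‖ = (-1, 3, 0, -4)/5.0990 = (-0.1961, 0.5883, 0.0000, -0.7845).
r_{12} = q_1·v_2 = 1.5689.

r_{12} = 1.5689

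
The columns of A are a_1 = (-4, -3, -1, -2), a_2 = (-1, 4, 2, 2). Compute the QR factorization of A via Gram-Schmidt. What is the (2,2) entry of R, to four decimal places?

r_{22} = 4.2973

a_1 = (-4, -3, -1, -2); ‖a_1‖ = 5.4772, so q_1 = (-0.7303, -0.5477, -0.1826, -0.3651).
q_1·a_2 = (-0.7303)·(-1) + (-0.5477)·4 + (-0.1826)·2 + (-0.3651)·2 = -2.5560.
u_2 = a_2 + 2.5560·q_1 = (-2.8667, 2.6000, 1.5333, 1.0667).
r_{22} = ‖u_2‖ = 4.2973.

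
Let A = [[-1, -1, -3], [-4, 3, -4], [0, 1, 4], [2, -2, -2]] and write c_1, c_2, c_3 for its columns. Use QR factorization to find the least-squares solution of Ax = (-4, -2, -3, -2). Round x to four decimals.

x = (2.0036, 1.9130, -0.3587)

q_1 = c_1/‖c_1‖ = (-1, -4, 0, 2)/4.5826 = (-0.2182, -0.8729, 0.0000, 0.4364).
r_{12} = q_1·c_2 = -3.2733.
u_2 = c_2 + 3.2733·q_1 = (-1.7143, 0.1429, 1.0000, -0.5714).
‖u_2‖ = 2.0702, so q_2 = (-0.8281, 0.0690, 0.4830, -0.2760).
r_{13} = q_1·c_3 = 3.2733; r_{23} = q_2·c_3 = 4.6924.
u_3 = c_3 − 3.2733·q_1 − 4.6924·q_2 = (1.6000, -1.4667, 1.7333, -2.1333).
‖u_3‖ = 3.5024, so q_3 = (0.4568, -0.4188, 0.4949, -0.6091).
Qᵀb = (1.7457, 2.2772, -1.2563).
Back-substitute: x_3 = -1.2563/3.5024 = -0.3587.
x_2 = (2.2772 − 4.6924·(-0.3587))/2.0702 = 1.9130.
x_1 = (1.7457 + 3.2733·1.9130 − 3.2733·(-0.3587))/4.5826 = 2.0036.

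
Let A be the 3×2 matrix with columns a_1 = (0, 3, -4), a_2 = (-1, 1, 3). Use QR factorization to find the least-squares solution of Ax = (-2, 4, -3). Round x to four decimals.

x = (1.2216, 0.7268)

a_1 = (0, 3, -4); ‖a_1‖ = 5.0000, so e_1 = (0.0000, 0.6000, -0.8000).
e_1·a_2 = 0.0000·(-1) + 0.6000·1 + (-0.8000)·3 = -1.8000.
u_2 = a_2 + 1.8000·e_1 = (-1.0000, 2.0800, 1.5600).
‖u_2‖ = 2.7857, so e_2 = (-0.3590, 0.7467, 0.5600).
Qᵀb = (4.8000, 2.0246).
Back-substitute: x_2 = 2.0246/2.7857 = 0.7268.
x_1 = (4.8000 + 1.8000·0.7268)/5.0000 = 1.2216.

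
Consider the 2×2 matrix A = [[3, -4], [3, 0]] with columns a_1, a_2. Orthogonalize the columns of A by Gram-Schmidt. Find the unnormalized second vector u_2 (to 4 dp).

u_2 = (-2.0000, 2.0000)

a_1 = (3, 3); ‖a_1‖ = 4.2426, so e_1 = (0.7071, 0.7071).
e_1·a_2 = 0.7071·(-4) + 0.7071·0 = -2.8284.
u_2 = a_2 + 2.8284·e_1 = (-2.0000, 2.0000).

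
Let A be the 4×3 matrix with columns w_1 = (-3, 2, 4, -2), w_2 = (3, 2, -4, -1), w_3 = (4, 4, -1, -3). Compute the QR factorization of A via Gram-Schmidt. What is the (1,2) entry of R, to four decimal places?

w_1 = (-3, 2, 4, -2); ‖w_1‖ = 5.7446, so q_1 = (-0.5222, 0.3482, 0.6963, -0.3482).
r_{12} = q_1·w_2 = -3.3075.

r_{12} = -3.3075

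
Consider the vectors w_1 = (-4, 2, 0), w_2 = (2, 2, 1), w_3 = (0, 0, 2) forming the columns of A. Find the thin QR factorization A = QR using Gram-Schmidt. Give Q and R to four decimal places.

Q = [[-0.8944, 0.4191, -0.1562], [0.4472, 0.8381, -0.3123], [0.0000, 0.3492, 0.9370]], R = [[4.4721, -0.8944, 0.0000], [0.0000, 2.8636, 0.6984], [0.0000, 0.0000, 1.8741]]

w_1 = (-4, 2, 0); ‖w_1‖ = 4.4721, so q_1 = (-0.8944, 0.4472, 0.0000).
q_1·w_2 = (-0.8944)·2 + 0.4472·2 + 0.0000·1 = -0.8944.
u_2 = w_2 + 0.8944·q_1 = (1.2000, 2.4000, 1.0000).
‖u_2‖ = 2.8636, so q_2 = (0.4191, 0.8381, 0.3492).
q_1·w_3 = (-0.8944)·0 + 0.4472·0 + 0.0000·2 = 0.0000; q_2·w_3 = 0.4191·0 + 0.8381·0 + 0.3492·2 = 0.6984.
u_3 = w_3 + 0.0000·q_1 − 0.6984·q_2 = (-0.2927, -0.5854, 1.7561).
‖u_3‖ = 1.8741, so q_3 = (-0.1562, -0.3123, 0.9370).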